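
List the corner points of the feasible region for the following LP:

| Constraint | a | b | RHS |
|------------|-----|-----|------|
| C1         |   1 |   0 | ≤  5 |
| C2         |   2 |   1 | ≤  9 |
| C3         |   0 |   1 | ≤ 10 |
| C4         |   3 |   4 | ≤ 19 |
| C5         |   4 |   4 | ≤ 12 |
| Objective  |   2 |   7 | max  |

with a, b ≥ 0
Each vertex is the intersection of two constraint boundaries that also satisfies all remaining constraints:
  a = 0 and b = 0 → (0, 0)
  4a + 4b = 12 and b = 0 → (3, 0)
  4a + 4b = 12 and a = 0 → (0, 3)

Vertices: (0, 0), (3, 0), (0, 3)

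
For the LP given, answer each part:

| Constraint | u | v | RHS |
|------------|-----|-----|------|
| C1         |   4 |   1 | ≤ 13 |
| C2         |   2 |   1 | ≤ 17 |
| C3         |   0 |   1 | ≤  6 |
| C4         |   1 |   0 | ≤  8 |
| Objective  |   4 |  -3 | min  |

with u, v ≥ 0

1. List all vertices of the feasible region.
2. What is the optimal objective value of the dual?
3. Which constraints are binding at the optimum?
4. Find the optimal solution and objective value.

1. (0, 0), (3.25, 0), (1.75, 6), (0, 6)
2. -18 (by strong duality, equal to the primal optimum)
3. C3, u ≥ 0
4. u = 0, v = 6, z = -18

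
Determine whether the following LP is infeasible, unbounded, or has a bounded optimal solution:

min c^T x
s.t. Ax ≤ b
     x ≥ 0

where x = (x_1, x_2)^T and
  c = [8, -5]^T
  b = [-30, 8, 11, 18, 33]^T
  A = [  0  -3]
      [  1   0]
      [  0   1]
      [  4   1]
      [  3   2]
The point (0, 11) satisfies every constraint, so the LP is feasible; the constraints give x_1 ≤ 8 and x_2 ≤ 11, which with x_1, x_2 ≥ 0 keep the feasible region inside a bounded box. A feasible, bounded LP attains a finite optimum at a vertex.

Feasible with finite optimum z* = -55 at (0, 11).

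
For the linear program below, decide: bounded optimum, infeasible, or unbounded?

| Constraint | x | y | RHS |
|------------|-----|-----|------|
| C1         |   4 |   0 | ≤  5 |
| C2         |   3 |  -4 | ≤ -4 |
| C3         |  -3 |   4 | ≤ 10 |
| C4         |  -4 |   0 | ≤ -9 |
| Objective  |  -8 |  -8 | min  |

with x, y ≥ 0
C1 requires 4x ≤ 5, while C4 (-4x ≤ -9) is equivalent to 4x ≥ 9. Together they would need 9 ≤ 4x ≤ 5, which is impossible since 9 > 5. No point satisfies all constraints.

Infeasible: no point satisfies all constraints simultaneously.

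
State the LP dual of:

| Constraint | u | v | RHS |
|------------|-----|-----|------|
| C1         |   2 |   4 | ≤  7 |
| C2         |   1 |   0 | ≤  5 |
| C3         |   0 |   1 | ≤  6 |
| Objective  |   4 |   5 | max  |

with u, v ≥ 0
Minimize: z = 7y1 + 5y2 + 6y3

Subject to:
  C1: -2y1 - y2 ≤ -4
  C2: -4y1 - y3 ≤ -5
  y1, y2, y3 ≥ 0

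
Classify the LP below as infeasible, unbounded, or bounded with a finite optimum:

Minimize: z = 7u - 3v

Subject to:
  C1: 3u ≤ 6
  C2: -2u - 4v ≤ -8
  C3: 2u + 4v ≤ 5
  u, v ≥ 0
C3 requires 2u + 4v ≤ 5, while C2 (-2u - 4v ≤ -8) is equivalent to 2u + 4v ≥ 8. Together they would need 8 ≤ 2u + 4v ≤ 5, which is impossible since 8 > 5. No point satisfies all constraints.

Infeasible: no point satisfies all constraints simultaneously.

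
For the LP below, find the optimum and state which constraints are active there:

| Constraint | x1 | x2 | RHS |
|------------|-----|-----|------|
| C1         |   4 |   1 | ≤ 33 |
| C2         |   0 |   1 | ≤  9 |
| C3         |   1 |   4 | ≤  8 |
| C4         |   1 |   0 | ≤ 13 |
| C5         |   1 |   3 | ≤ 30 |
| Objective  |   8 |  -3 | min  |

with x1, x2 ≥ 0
Optimal: x1 = 0, x2 = 2
Slack at optimum:
  C1: slack = 31
  C2: slack = 7
  C3: slack = 0 (binding)
  C4: slack = 13
  C5: slack = 24
  x1 ≥ 0: x1 = 0 (binding)
  x2 ≥ 0: x2 = 2
Binding constraints: C3, x1 ≥ 0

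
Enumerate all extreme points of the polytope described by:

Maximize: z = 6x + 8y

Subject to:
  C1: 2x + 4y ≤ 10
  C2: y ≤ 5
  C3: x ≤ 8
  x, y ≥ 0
Each vertex is the intersection of two constraint boundaries that also satisfies all remaining constraints:
  x = 0 and y = 0 → (0, 0)
  2x + 4y = 10 and y = 0 → (5, 0)
  2x + 4y = 10 and x = 0 → (0, 2.5)

Vertices: (0, 0), (5, 0), (0, 2.5)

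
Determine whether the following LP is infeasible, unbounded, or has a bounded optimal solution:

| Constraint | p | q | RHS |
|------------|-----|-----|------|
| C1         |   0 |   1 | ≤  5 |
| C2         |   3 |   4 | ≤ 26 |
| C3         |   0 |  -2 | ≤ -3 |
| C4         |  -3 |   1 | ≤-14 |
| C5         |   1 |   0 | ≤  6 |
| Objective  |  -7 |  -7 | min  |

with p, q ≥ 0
The point (6, 2) satisfies every constraint, so the LP is feasible; the constraints give p ≤ 6 and q ≤ 5, which with p, q ≥ 0 keep the feasible region inside a bounded box. A feasible, bounded LP attains a finite optimum at a vertex.

Feasible with finite optimum z* = -56 at (6, 2).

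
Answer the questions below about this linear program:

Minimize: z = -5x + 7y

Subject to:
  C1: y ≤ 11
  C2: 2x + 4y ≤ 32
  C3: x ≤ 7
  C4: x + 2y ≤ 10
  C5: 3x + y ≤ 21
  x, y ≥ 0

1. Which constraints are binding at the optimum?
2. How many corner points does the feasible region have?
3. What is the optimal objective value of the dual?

1. C3, C5, y ≥ 0
2. 4
3. -35 (by strong duality, equal to the primal optimum)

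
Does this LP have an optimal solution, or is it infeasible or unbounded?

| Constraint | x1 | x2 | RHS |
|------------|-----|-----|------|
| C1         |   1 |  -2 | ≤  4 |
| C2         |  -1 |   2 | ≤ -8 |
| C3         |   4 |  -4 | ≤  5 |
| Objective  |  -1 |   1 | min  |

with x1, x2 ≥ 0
C1 requires x1 - 2x2 ≤ 4, while C2 (-x1 + 2x2 ≤ -8) is equivalent to x1 - 2x2 ≥ 8. Together they would need 8 ≤ x1 - 2x2 ≤ 4, which is impossible since 8 > 4. No point satisfies all constraints.

Infeasible: no point satisfies all constraints simultaneously.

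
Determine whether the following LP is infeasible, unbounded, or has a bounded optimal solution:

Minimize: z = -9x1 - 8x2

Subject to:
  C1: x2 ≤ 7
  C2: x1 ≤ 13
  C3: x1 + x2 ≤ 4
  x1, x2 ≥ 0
The point (4, 0) satisfies every constraint, so the LP is feasible; the constraints give x1 ≤ 13 and x2 ≤ 7, which with x1, x2 ≥ 0 keep the feasible region inside a bounded box. A feasible, bounded LP attains a finite optimum at a vertex.

Evaluating z = -9x1 - 8x2 at each vertex:
  (0, 0): z = 0
  (4, 0): z = -36
  (0, 4): z = -32

Bounded optimum: z* = -36 at (4, 0).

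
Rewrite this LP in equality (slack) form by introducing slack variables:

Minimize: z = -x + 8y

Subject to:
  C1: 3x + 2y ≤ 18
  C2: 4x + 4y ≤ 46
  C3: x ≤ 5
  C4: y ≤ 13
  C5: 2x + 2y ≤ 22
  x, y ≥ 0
min z = -x + 8y

s.t.
  3x + 2y + s1 = 18
  4x + 4y + s2 = 46
  x + s3 = 5
  y + s4 = 13
  2x + 2y + s5 = 22
  x, y, s1, s2, s3, s4, s5 ≥ 0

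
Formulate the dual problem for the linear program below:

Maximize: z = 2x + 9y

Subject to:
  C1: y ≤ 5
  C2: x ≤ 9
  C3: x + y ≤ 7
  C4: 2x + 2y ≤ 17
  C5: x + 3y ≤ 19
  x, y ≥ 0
Minimize: z = 5y1 + 9y2 + 7y3 + 17y4 + 19y5

Subject to:
  C1: -y2 - y3 - 2y4 - y5 ≤ -2
  C2: -y1 - y3 - 2y4 - 3y5 ≤ -9
  y1, y2, y3, y4, y5 ≥ 0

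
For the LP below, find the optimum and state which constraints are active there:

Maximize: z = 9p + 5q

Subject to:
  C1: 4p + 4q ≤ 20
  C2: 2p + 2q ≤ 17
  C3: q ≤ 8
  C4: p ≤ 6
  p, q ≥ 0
Optimal: p = 5, q = 0
Slack at optimum:
  C1: slack = 0 (binding)
  C2: slack = 7
  C3: slack = 8
  C4: slack = 1
  p ≥ 0: p = 5
  q ≥ 0: q = 0 (binding)
Binding constraints: C1, q ≥ 0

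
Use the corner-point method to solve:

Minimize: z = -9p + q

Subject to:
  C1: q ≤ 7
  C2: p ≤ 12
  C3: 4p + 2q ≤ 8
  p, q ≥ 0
Each vertex is the intersection of two constraint boundaries that also satisfies all remaining constraints:
  p = 0 and q = 0 → (0, 0)
  4p + 2q = 8 and q = 0 → (2, 0)
  4p + 2q = 8 and p = 0 → (0, 4)

Evaluating z = -9p + q at each vertex:
  (0, 0): z = 0
  (2, 0): z = -18
  (0, 4): z = 4

The minimum is at (2, 0) with z = -18.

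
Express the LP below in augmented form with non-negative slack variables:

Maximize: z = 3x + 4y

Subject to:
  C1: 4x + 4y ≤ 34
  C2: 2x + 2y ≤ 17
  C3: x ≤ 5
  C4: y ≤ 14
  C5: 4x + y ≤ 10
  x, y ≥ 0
max z = 3x + 4y

s.t.
  4x + 4y + s1 = 34
  2x + 2y + s2 = 17
  x + s3 = 5
  y + s4 = 14
  4x + y + s5 = 10
  x, y, s1, s2, s3, s4, s5 ≥ 0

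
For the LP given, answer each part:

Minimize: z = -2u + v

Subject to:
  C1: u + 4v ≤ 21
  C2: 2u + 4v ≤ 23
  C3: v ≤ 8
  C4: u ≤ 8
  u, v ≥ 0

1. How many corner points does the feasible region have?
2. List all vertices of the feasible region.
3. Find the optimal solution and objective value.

1. 5
2. (0, 0), (8, 0), (8, 1.75), (2, 4.75), (0, 5.25)
3. u = 8, v = 0, z = -16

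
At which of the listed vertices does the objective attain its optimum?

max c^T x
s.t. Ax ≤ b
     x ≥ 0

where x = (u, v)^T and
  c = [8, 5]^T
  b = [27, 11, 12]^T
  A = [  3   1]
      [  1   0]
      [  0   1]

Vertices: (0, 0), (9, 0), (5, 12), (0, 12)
(5, 12) with z = 100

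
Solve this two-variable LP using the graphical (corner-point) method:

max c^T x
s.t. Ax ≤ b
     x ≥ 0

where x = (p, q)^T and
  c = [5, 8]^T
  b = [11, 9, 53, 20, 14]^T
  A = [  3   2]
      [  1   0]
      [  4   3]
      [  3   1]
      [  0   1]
p = 0, q = 5.5, z = 44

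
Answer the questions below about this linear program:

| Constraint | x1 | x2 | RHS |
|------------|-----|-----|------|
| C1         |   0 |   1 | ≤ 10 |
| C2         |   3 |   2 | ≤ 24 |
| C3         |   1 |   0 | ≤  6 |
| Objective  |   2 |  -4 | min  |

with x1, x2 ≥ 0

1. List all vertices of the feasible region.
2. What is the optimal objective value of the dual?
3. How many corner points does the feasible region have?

1. (0, 0), (6, 0), (6, 3), (1.333, 10), (0, 10)
2. -40 (by strong duality, equal to the primal optimum)
3. 5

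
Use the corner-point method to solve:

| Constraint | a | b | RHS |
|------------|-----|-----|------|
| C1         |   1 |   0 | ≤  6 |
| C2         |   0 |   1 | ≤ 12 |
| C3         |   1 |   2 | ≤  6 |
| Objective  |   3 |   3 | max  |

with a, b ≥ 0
a = 6, b = 0, z = 18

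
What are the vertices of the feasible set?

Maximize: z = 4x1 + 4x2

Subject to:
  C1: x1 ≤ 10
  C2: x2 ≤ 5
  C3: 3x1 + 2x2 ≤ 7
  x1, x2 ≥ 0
Each vertex is the intersection of two constraint boundaries that also satisfies all remaining constraints:
  x1 = 0 and x2 = 0 → (0, 0)
  3x1 + 2x2 = 7 and x2 = 0 → (2.333, 0)
  3x1 + 2x2 = 7 and x1 = 0 → (0, 3.5)

Vertices: (0, 0), (2.333, 0), (0, 3.5)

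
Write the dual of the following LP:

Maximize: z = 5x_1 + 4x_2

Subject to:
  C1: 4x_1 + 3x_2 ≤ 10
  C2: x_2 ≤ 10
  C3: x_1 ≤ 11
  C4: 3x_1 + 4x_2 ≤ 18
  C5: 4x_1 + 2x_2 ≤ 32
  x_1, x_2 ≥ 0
Minimize: z = 10y1 + 10y2 + 11y3 + 18y4 + 32y5

Subject to:
  C1: -4y1 - y3 - 3y4 - 4y5 ≤ -5
  C2: -3y1 - y2 - 4y4 - 2y5 ≤ -4
  y1, y2, y3, y4, y5 ≥ 0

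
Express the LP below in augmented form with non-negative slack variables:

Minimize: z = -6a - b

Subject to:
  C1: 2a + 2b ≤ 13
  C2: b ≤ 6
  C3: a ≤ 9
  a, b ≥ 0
min z = -6a - b

s.t.
  2a + 2b + s1 = 13
  b + s2 = 6
  a + s3 = 9
  a, b, s1, s2, s3 ≥ 0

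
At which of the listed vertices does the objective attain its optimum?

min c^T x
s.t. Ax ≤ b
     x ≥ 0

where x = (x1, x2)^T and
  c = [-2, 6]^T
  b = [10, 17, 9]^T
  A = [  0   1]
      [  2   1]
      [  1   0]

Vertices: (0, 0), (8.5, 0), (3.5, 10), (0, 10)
(8.5, 0) with z = -17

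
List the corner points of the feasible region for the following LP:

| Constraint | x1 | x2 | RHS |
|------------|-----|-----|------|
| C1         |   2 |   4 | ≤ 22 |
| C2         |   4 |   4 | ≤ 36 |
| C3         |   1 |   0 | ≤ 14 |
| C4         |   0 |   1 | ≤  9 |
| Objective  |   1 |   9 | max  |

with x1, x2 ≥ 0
Each vertex is the intersection of two constraint boundaries that also satisfies all remaining constraints:
  x1 = 0 and x2 = 0 → (0, 0)
  4x1 + 4x2 = 36 and x2 = 0 → (9, 0)
  2x1 + 4x2 = 22 and 4x1 + 4x2 = 36 → (7, 2)
  2x1 + 4x2 = 22 and x1 = 0 → (0, 5.5)

Vertices: (0, 0), (9, 0), (7, 2), (0, 5.5)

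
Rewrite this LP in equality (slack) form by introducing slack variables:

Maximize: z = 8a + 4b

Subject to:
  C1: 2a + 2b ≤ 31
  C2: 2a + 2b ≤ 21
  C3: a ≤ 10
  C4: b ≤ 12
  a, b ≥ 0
max z = 8a + 4b

s.t.
  2a + 2b + s1 = 31
  2a + 2b + s2 = 21
  a + s3 = 10
  b + s4 = 12
  a, b, s1, s2, s3, s4 ≥ 0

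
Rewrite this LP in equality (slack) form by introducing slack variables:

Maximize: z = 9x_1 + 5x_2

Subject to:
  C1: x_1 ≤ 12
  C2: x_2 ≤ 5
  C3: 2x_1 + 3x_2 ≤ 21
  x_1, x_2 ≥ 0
max z = 9x_1 + 5x_2

s.t.
  x_1 + s1 = 12
  x_2 + s2 = 5
  2x_1 + 3x_2 + s3 = 21
  x_1, x_2, s1, s2, s3 ≥ 0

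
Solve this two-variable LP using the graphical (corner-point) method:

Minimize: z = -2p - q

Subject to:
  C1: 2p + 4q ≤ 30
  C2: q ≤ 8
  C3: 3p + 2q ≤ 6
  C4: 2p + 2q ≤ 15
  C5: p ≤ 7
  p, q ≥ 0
p = 2, q = 0, z = -4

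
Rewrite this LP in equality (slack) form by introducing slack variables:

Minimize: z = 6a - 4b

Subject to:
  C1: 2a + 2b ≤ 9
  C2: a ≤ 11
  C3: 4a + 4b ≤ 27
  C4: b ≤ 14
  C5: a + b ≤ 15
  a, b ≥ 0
min z = 6a - 4b

s.t.
  2a + 2b + s1 = 9
  a + s2 = 11
  4a + 4b + s3 = 27
  b + s4 = 14
  a + b + s5 = 15
  a, b, s1, s2, s3, s4, s5 ≥ 0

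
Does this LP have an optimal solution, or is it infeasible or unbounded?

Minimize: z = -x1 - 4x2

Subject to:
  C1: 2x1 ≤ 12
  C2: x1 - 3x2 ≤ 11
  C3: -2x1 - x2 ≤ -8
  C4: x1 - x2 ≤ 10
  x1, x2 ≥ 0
Feasible point: (4, 0) satisfies every constraint, so the LP is feasible.
Direction d = (0, 1): for each constraint row a, a·d ≤ 0 —
  (2)(0) + (0)(1) = 0 ≤ 0
  (1)(0) + (-3)(1) = -3 ≤ 0
  (-2)(0) + (-1)(1) = -1 ≤ 0
  (1)(0) + (-1)(1) = -1 ≤ 0
and d ≥ 0, so (4, 0) + t·d stays feasible for every t ≥ 0. Along this ray z = -x1 - 4x2 changes by -4 per unit t, so z → −∞.

Unbounded: there is a feasible ray along which z → −∞.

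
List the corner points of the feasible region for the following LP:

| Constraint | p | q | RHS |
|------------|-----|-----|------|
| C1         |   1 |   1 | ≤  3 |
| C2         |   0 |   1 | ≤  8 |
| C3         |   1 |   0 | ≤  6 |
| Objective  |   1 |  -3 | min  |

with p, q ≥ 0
Each vertex is the intersection of two constraint boundaries that also satisfies all remaining constraints:
  p = 0 and q = 0 → (0, 0)
  p + q = 3 and q = 0 → (3, 0)
  p + q = 3 and p = 0 → (0, 3)

Vertices: (0, 0), (3, 0), (0, 3)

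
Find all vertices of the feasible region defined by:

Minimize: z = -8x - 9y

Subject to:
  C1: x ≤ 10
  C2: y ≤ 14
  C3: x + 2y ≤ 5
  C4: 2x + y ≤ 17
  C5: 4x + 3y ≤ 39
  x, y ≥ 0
Each vertex is the intersection of two constraint boundaries that also satisfies all remaining constraints:
  x = 0 and y = 0 → (0, 0)
  x + 2y = 5 and y = 0 → (5, 0)
  x + 2y = 5 and x = 0 → (0, 2.5)

Vertices: (0, 0), (5, 0), (0, 2.5)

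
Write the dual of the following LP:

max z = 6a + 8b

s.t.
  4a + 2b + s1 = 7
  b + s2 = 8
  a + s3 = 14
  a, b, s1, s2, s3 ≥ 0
Minimize: z = 7y1 + 8y2 + 14y3

Subject to:
  C1: -4y1 - y3 ≤ -6
  C2: -2y1 - y2 ≤ -8
  y1, y2, y3 ≥ 0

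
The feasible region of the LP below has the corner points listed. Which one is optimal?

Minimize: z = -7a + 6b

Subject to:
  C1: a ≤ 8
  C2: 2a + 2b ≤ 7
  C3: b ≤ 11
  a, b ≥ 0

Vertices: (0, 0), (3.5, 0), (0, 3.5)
Evaluating z = -7a + 6b at each vertex:
  (0, 0): z = 0
  (3.5, 0): z = -24.5
  (0, 3.5): z = 21

The smallest value is z = -24.5, attained at (3.5, 0).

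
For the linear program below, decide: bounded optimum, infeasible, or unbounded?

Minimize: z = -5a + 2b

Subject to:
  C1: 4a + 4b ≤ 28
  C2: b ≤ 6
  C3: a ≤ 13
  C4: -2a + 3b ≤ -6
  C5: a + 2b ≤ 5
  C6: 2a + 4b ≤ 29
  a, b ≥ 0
The point (5, 0) satisfies every constraint, so the LP is feasible; the constraints give a ≤ 13 and b ≤ 6, which with a, b ≥ 0 keep the feasible region inside a bounded box. A feasible, bounded LP attains a finite optimum at a vertex.

Evaluating z = -5a + 2b at each vertex:
  (3, 0): z = -15
  (5, 0): z = -25
  (3.857, 0.5714): z = -18.14

The LP has an optimal solution: (5, 0) with z = -25.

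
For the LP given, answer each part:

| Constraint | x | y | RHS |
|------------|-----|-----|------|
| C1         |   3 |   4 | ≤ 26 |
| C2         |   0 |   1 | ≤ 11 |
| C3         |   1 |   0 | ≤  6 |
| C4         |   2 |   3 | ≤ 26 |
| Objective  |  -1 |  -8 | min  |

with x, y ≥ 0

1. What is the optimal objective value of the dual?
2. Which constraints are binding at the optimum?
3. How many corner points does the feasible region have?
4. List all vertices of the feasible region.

1. -52 (by strong duality, equal to the primal optimum)
2. C1, x ≥ 0
3. 4
4. (0, 0), (6, 0), (6, 2), (0, 6.5)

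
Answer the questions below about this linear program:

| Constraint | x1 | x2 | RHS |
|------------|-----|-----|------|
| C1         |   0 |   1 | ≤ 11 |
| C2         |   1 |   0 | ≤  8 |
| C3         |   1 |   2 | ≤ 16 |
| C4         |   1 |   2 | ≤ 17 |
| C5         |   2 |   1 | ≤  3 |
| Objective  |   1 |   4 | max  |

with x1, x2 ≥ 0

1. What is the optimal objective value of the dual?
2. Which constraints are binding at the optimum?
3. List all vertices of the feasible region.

1. 12 (by strong duality, equal to the primal optimum)
2. C5, x1 ≥ 0
3. (0, 0), (1.5, 0), (0, 3)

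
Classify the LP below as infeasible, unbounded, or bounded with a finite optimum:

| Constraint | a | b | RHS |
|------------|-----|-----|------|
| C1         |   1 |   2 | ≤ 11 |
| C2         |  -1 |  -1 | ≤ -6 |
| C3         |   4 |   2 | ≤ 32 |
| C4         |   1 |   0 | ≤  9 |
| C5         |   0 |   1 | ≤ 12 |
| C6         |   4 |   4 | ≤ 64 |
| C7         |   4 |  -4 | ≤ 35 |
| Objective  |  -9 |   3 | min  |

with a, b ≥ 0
The point (8, 0) satisfies every constraint, so the LP is feasible; the constraints give a ≤ 9 and b ≤ 12, which with a, b ≥ 0 keep the feasible region inside a bounded box. A feasible, bounded LP attains a finite optimum at a vertex.

Evaluating z = -9a + 3b at each vertex:
  (6, 0): z = -54
  (8, 0): z = -72
  (7, 2): z = -57
  (1, 5): z = 6

Feasible with finite optimum z* = -72 at (8, 0).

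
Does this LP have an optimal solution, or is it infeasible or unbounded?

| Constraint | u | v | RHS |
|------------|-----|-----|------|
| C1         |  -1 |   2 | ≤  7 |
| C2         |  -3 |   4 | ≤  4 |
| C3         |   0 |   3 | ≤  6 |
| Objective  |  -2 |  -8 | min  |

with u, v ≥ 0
Feasible point: (0, 0) satisfies every constraint, so the LP is feasible.
Direction d = (1, 0): for each constraint row a, a·d ≤ 0 —
  (-1)(1) + (2)(0) = -1 ≤ 0
  (-3)(1) + (4)(0) = -3 ≤ 0
  (0)(1) + (3)(0) = 0 ≤ 0
and d ≥ 0, so (0, 0) + t·d stays feasible for every t ≥ 0. Along this ray z = -2u - 8v changes by -2 per unit t, so z → −∞.

The LP is unbounded; z can be made arbitrarily small.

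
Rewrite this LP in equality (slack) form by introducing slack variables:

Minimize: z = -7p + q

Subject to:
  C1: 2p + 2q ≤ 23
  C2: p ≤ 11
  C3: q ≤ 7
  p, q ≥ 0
min z = -7p + q

s.t.
  2p + 2q + s1 = 23
  p + s2 = 11
  q + s3 = 7
  p, q, s1, s2, s3 ≥ 0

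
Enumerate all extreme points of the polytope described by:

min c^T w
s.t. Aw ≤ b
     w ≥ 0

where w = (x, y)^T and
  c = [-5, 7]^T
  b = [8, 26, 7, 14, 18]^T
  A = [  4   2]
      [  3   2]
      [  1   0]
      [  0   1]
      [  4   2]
Each vertex is the intersection of two constraint boundaries that also satisfies all remaining constraints:
  x = 0 and y = 0 → (0, 0)
  4x + 2y = 8 and y = 0 → (2, 0)
  4x + 2y = 8 and x = 0 → (0, 4)

Vertices: (0, 0), (2, 0), (0, 4)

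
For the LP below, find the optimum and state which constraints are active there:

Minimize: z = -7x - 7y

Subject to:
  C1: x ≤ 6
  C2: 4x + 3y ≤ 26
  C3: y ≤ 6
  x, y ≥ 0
Optimal: x = 2, y = 6
Slack at optimum:
  C1: slack = 4
  C2: slack = 0 (binding)
  C3: slack = 0 (binding)
  x ≥ 0: x = 2
  y ≥ 0: y = 6
Binding constraints: C2, C3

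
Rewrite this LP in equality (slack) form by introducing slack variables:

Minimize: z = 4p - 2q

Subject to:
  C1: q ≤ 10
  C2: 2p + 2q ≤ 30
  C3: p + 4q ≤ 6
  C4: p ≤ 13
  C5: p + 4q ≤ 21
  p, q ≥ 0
min z = 4p - 2q

s.t.
  q + s1 = 10
  2p + 2q + s2 = 30
  p + 4q + s3 = 6
  p + s4 = 13
  p + 4q + s5 = 21
  p, q, s1, s2, s3, s4, s5 ≥ 0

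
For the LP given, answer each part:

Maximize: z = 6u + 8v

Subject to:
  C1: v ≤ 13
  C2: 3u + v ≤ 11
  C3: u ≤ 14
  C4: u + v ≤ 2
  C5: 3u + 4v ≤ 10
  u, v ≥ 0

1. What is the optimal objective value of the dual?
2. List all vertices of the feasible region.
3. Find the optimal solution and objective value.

1. 16 (by strong duality, equal to the primal optimum)
2. (0, 0), (2, 0), (0, 2)
3. u = 0, v = 2, z = 16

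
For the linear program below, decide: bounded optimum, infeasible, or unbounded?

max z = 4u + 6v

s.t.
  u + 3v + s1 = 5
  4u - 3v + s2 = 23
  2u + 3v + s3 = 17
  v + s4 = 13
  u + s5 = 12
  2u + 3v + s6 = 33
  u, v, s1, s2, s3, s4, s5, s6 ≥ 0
The point (5, 0) satisfies every constraint, so the LP is feasible; the constraints give u ≤ 12 and v ≤ 13, which with u, v ≥ 0 keep the feasible region inside a bounded box. A feasible, bounded LP attains a finite optimum at a vertex.

Feasible with finite optimum z* = 20 at (5, 0).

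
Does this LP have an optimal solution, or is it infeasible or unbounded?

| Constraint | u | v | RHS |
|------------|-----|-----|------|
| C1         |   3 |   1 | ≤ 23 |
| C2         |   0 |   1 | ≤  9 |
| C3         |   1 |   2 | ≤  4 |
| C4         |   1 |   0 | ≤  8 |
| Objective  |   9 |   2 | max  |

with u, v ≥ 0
The point (4, 0) satisfies every constraint, so the LP is feasible; the constraints give u ≤ 8 and v ≤ 9, which with u, v ≥ 0 keep the feasible region inside a bounded box. A feasible, bounded LP attains a finite optimum at a vertex.

Evaluating z = 9u + 2v at each vertex:
  (0, 0): z = 0
  (4, 0): z = 36
  (0, 2): z = 4

Bounded optimum: z* = 36 at (4, 0).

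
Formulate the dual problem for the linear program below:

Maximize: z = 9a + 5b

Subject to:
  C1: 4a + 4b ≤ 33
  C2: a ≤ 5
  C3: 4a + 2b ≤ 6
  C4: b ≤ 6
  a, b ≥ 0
Minimize: z = 33y1 + 5y2 + 6y3 + 6y4

Subject to:
  C1: -4y1 - y2 - 4y3 ≤ -9
  C2: -4y1 - 2y3 - y4 ≤ -5
  y1, y2, y3, y4 ≥ 0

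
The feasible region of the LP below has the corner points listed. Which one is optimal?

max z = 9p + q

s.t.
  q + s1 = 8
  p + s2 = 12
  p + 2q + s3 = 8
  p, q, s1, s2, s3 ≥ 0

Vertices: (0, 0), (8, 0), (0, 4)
Evaluating z = 9p + q at each vertex:
  (0, 0): z = 0
  (8, 0): z = 72
  (0, 4): z = 4

The largest value is z = 72, attained at (8, 0).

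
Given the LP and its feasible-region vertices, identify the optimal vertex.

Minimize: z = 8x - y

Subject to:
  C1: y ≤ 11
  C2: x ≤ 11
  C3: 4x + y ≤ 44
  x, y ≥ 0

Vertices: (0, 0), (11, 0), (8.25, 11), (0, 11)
Evaluating z = 8x - y at each vertex:
  (0, 0): z = 0
  (11, 0): z = 88
  (8.25, 11): z = 55
  (0, 11): z = -11

The smallest value is z = -11, attained at (0, 11).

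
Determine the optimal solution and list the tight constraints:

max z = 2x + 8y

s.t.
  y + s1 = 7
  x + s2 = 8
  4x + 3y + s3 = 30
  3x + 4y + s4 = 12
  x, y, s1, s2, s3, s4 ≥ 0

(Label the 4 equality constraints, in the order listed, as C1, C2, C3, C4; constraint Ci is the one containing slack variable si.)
Optimal: x = 0, y = 3
Slack at optimum:
  C1: slack = 4
  C2: slack = 8
  C3: slack = 21
  C4: slack = 0 (binding)
  x ≥ 0: x = 0 (binding)
  y ≥ 0: y = 3
Binding constraints: C4, x ≥ 0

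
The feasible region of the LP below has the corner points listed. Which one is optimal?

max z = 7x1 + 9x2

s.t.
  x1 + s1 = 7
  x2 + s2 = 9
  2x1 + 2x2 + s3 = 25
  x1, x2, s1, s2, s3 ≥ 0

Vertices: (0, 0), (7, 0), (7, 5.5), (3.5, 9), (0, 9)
Evaluating z = 7x1 + 9x2 at each vertex:
  (0, 0): z = 0
  (7, 0): z = 49
  (7, 5.5): z = 98.5
  (3.5, 9): z = 105.5
  (0, 9): z = 81

The largest value is z = 105.5, attained at (3.5, 9).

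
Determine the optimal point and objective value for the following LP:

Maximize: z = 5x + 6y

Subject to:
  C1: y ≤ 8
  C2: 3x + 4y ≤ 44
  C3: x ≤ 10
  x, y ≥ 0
Each vertex is the intersection of two constraint boundaries that also satisfies all remaining constraints:
  x = 0 and y = 0 → (0, 0)
  x = 10 and y = 0 → (10, 0)
  3x + 4y = 44 and x = 10 → (10, 3.5)
  y = 8 and 3x + 4y = 44 → (4, 8)
  y = 8 and x = 0 → (0, 8)

Evaluating z = 5x + 6y at each vertex:
  (0, 0): z = 0
  (10, 0): z = 50
  (10, 3.5): z = 71
  (4, 8): z = 68
  (0, 8): z = 48

The maximum is at (10, 3.5) with z = 71.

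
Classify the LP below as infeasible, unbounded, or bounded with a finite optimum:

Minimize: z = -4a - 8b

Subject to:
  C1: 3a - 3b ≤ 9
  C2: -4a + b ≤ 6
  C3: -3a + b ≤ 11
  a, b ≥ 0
Feasible point: (0, 0) satisfies every constraint, so the LP is feasible.
Direction d = (1, 1): for each constraint row a, a·d ≤ 0 —
  (3)(1) + (-3)(1) = 0 ≤ 0
  (-4)(1) + (1)(1) = -3 ≤ 0
  (-3)(1) + (1)(1) = -2 ≤ 0
and d ≥ 0, so (0, 0) + t·d stays feasible for every t ≥ 0. Along this ray z = -4a - 8b changes by -12 per unit t, so z → −∞.

The LP is unbounded; z can be made arbitrarily small.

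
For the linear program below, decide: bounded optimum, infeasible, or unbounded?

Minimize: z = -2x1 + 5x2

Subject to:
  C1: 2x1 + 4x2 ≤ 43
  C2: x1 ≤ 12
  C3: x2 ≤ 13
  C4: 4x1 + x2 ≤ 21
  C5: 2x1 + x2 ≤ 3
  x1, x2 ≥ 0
The point (1.5, 0) satisfies every constraint, so the LP is feasible; the constraints give x1 ≤ 12 and x2 ≤ 13, which with x1, x2 ≥ 0 keep the feasible region inside a bounded box. A feasible, bounded LP attains a finite optimum at a vertex.

Evaluating z = -2x1 + 5x2 at each vertex:
  (0, 0): z = 0
  (1.5, 0): z = -3
  (0, 3): z = 15

Bounded optimum: z* = -3 at (1.5, 0).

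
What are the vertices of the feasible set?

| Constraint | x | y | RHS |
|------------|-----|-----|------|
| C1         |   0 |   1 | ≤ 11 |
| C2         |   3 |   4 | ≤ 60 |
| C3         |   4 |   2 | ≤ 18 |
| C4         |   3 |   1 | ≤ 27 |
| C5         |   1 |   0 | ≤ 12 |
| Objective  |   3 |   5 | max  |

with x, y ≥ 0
Each vertex is the intersection of two constraint boundaries that also satisfies all remaining constraints:
  x = 0 and y = 0 → (0, 0)
  4x + 2y = 18 and y = 0 → (4.5, 0)
  4x + 2y = 18 and x = 0 → (0, 9)

Vertices: (0, 0), (4.5, 0), (0, 9)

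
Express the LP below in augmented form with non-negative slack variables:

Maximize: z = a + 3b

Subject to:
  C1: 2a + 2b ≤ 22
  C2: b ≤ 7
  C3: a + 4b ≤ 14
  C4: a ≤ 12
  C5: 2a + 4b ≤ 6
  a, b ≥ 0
max z = a + 3b

s.t.
  2a + 2b + s1 = 22
  b + s2 = 7
  a + 4b + s3 = 14
  a + s4 = 12
  2a + 4b + s5 = 6
  a, b, s1, s2, s3, s4, s5 ≥ 0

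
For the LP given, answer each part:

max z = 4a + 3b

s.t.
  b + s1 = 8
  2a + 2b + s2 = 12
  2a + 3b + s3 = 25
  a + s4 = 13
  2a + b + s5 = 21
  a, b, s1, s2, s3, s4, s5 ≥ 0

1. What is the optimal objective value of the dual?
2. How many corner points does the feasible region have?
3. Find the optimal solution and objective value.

1. 24 (by strong duality, equal to the primal optimum)
2. 3
3. a = 6, b = 0, z = 24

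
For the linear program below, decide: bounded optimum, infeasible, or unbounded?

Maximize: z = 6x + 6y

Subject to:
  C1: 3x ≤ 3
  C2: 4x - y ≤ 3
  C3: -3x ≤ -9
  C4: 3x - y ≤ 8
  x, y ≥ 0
C1 requires 3x ≤ 3, while C3 (-3x ≤ -9) is equivalent to 3x ≥ 9. Together they would need 9 ≤ 3x ≤ 3, which is impossible since 9 > 3. No point satisfies all constraints.

Infeasible — the constraint set is empty.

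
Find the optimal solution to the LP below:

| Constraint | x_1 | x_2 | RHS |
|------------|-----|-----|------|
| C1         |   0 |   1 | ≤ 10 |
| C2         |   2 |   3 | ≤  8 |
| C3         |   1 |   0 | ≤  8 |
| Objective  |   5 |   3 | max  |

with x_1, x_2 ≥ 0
x_1 = 4, x_2 = 0, z = 20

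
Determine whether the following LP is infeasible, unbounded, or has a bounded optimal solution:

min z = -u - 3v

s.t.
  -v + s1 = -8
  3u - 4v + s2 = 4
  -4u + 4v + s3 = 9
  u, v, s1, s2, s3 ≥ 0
Feasible point: (6, 8) satisfies every constraint, so the LP is feasible.
Direction d = (1, 1): for each constraint row a, a·d ≤ 0 —
  (0)(1) + (-1)(1) = -1 ≤ 0
  (3)(1) + (-4)(1) = -1 ≤ 0
  (-4)(1) + (4)(1) = 0 ≤ 0
and d ≥ 0, so (6, 8) + t·d stays feasible for every t ≥ 0. Along this ray z = -u - 3v changes by -4 per unit t, so z → −∞.

Unbounded — the objective can decrease without bound over the feasible region.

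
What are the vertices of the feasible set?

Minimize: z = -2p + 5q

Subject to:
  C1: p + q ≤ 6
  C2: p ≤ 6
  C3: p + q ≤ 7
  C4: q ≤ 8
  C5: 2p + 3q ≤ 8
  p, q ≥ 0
Each vertex is the intersection of two constraint boundaries that also satisfies all remaining constraints:
  p = 0 and q = 0 → (0, 0)
  2p + 3q = 8 and q = 0 → (4, 0)
  2p + 3q = 8 and p = 0 → (0, 2.667)

Vertices: (0, 0), (4, 0), (0, 2.667)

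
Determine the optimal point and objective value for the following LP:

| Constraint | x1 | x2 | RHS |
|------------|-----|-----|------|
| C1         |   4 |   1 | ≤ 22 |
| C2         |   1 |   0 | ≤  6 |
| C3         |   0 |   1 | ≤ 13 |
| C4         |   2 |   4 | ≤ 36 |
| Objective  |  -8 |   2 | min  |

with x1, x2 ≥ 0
Each vertex is the intersection of two constraint boundaries that also satisfies all remaining constraints:
  x1 = 0 and x2 = 0 → (0, 0)
  4x1 + x2 = 22 and x2 = 0 → (5.5, 0)
  4x1 + x2 = 22 and 2x1 + 4x2 = 36 → (3.714, 7.143)
  2x1 + 4x2 = 36 and x1 = 0 → (0, 9)

Evaluating z = -8x1 + 2x2 at each vertex:
  (0, 0): z = 0
  (5.5, 0): z = -44
  (3.714, 7.143): z = -15.43
  (0, 9): z = 18

The minimum is at (5.5, 0) with z = -44.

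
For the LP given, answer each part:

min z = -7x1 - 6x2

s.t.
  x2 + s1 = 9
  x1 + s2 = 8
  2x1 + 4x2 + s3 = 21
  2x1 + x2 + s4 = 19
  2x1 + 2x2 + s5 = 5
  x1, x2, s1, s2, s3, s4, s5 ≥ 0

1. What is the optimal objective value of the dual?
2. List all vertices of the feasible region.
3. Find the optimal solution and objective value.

1. -17.5 (by strong duality, equal to the primal optimum)
2. (0, 0), (2.5, 0), (0, 2.5)
3. x1 = 2.5, x2 = 0, z = -17.5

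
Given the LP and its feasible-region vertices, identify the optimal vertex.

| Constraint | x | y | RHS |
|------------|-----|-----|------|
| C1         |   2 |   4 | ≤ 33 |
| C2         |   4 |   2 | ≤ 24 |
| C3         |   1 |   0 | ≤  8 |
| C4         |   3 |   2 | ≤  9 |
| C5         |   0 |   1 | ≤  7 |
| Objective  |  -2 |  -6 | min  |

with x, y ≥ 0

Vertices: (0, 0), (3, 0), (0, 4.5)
(0, 4.5) with z = -27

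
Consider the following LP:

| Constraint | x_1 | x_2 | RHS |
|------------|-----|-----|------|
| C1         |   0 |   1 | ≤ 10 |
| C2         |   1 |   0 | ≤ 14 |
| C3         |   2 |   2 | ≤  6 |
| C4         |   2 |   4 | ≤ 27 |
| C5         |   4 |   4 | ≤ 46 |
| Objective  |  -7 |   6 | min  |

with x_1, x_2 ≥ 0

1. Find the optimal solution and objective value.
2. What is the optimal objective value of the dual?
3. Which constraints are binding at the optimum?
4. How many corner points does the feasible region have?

1. x_1 = 3, x_2 = 0, z = -21
2. -21 (by strong duality, equal to the primal optimum)
3. C3, x_2 ≥ 0
4. 3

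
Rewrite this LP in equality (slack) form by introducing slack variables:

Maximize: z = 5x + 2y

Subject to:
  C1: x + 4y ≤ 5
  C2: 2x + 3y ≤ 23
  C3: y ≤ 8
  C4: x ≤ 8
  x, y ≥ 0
max z = 5x + 2y

s.t.
  x + 4y + s1 = 5
  2x + 3y + s2 = 23
  y + s3 = 8
  x + s4 = 8
  x, y, s1, s2, s3, s4 ≥ 0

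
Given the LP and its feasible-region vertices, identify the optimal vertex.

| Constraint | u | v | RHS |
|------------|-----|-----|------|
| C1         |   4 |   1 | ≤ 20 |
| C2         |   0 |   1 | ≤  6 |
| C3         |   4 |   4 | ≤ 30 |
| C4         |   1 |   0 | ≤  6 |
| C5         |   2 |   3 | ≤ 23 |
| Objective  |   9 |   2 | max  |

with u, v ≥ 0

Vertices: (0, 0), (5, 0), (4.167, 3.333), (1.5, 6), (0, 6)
Evaluating z = 9u + 2v at each vertex:
  (0, 0): z = 0
  (5, 0): z = 45
  (4.167, 3.333): z = 44.17
  (1.5, 6): z = 25.5
  (0, 6): z = 12

The largest value is z = 45, attained at (5, 0).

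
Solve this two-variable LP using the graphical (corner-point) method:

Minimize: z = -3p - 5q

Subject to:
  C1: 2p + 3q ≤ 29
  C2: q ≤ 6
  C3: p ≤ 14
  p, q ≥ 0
Each vertex is the intersection of two constraint boundaries that also satisfies all remaining constraints:
  p = 0 and q = 0 → (0, 0)
  p = 14 and q = 0 → (14, 0)
  2p + 3q = 29 and p = 14 → (14, 0.3333)
  2p + 3q = 29 and q = 6 → (5.5, 6)
  q = 6 and p = 0 → (0, 6)

Evaluating z = -3p - 5q at each vertex:
  (0, 0): z = 0
  (14, 0): z = -42
  (14, 0.3333): z = -43.67
  (5.5, 6): z = -46.5
  (0, 6): z = -30

The minimum is at (5.5, 6) with z = -46.5.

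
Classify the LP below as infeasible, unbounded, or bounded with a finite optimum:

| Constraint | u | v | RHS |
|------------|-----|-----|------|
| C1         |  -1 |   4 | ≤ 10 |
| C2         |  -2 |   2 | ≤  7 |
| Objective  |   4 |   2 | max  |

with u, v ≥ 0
Feasible point: (0, 0) satisfies every constraint, so the LP is feasible.
Direction d = (1, 0): for each constraint row a, a·d ≤ 0 —
  (-1)(1) + (4)(0) = -1 ≤ 0
  (-2)(1) + (2)(0) = -2 ≤ 0
and d ≥ 0, so (0, 0) + t·d stays feasible for every t ≥ 0. Along this ray z = 4u + 2v changes by 4 per unit t, so z → +∞.

Unbounded: there is a feasible ray along which z → +∞.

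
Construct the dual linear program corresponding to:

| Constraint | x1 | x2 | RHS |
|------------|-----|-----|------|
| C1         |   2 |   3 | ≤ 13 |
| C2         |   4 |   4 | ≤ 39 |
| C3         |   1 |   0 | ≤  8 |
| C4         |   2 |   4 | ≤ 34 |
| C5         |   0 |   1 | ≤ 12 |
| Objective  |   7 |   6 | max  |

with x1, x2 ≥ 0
Minimize: z = 13y1 + 39y2 + 8y3 + 34y4 + 12y5

Subject to:
  C1: -2y1 - 4y2 - y3 - 2y4 ≤ -7
  C2: -3y1 - 4y2 - 4y4 - y5 ≤ -6
  y1, y2, y3, y4, y5 ≥ 0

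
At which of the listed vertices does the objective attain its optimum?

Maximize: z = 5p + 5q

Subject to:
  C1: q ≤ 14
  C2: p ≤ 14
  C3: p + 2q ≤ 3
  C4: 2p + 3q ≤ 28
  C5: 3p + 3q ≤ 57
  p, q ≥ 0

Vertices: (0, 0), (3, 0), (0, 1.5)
Evaluating z = 5p + 5q at each vertex:
  (0, 0): z = 0
  (3, 0): z = 15
  (0, 1.5): z = 7.5

The largest value is z = 15, attained at (3, 0).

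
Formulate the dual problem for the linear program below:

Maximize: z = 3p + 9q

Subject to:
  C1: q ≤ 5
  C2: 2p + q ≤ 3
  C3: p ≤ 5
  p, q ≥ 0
Minimize: z = 5y1 + 3y2 + 5y3

Subject to:
  C1: -2y2 - y3 ≤ -3
  C2: -y1 - y2 ≤ -9
  y1, y2, y3 ≥ 0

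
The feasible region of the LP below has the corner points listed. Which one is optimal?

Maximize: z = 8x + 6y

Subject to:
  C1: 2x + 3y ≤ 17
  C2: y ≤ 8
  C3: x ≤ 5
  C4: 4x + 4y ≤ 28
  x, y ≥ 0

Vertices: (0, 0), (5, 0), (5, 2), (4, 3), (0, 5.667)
(5, 2) with z = 52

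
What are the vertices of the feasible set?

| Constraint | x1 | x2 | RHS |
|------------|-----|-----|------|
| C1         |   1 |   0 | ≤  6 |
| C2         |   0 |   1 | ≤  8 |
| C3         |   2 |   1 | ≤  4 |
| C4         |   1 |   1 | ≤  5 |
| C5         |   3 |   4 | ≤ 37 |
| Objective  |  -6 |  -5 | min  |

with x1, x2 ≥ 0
Each vertex is the intersection of two constraint boundaries that also satisfies all remaining constraints:
  x1 = 0 and x2 = 0 → (0, 0)
  2x1 + x2 = 4 and x2 = 0 → (2, 0)
  2x1 + x2 = 4 and x1 = 0 → (0, 4)

Vertices: (0, 0), (2, 0), (0, 4)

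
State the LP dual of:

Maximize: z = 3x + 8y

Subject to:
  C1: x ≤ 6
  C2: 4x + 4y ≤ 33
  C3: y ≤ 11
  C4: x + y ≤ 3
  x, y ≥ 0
Minimize: z = 6y1 + 33y2 + 11y3 + 3y4

Subject to:
  C1: -y1 - 4y2 - y4 ≤ -3
  C2: -4y2 - y3 - y4 ≤ -8
  y1, y2, y3, y4 ≥ 0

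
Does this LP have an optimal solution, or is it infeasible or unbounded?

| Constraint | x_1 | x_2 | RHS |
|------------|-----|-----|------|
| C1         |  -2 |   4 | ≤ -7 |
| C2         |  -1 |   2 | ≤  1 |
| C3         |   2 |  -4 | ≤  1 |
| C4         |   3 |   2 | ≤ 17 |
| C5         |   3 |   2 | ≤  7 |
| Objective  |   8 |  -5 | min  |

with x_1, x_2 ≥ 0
C3 requires 2x_1 - 4x_2 ≤ 1, while C1 (-2x_1 + 4x_2 ≤ -7) is equivalent to 2x_1 - 4x_2 ≥ 7. Together they would need 7 ≤ 2x_1 - 4x_2 ≤ 1, which is impossible since 7 > 1. No point satisfies all constraints.

Infeasible — the constraint set is empty.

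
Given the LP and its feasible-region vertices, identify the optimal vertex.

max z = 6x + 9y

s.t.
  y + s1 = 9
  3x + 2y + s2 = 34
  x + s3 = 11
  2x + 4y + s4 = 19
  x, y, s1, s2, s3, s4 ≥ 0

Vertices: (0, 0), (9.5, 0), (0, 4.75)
(9.5, 0) with z = 57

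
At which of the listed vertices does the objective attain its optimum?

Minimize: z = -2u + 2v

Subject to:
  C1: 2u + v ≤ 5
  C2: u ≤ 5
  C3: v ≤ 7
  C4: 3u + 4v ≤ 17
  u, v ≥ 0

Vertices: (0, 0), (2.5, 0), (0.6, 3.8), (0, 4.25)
Evaluating z = -2u + 2v at each vertex:
  (0, 0): z = 0
  (2.5, 0): z = -5
  (0.6, 3.8): z = 6.4
  (0, 4.25): z = 8.5

The smallest value is z = -5, attained at (2.5, 0).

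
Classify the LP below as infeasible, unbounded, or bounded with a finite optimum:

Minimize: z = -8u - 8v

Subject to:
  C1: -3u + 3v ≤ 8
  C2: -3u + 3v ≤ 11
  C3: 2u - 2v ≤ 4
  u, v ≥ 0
Feasible point: (0, 0) satisfies every constraint, so the LP is feasible.
Direction d = (1, 1): for each constraint row a, a·d ≤ 0 —
  (-3)(1) + (3)(1) = 0 ≤ 0
  (-3)(1) + (3)(1) = 0 ≤ 0
  (2)(1) + (-2)(1) = 0 ≤ 0
and d ≥ 0, so (0, 0) + t·d stays feasible for every t ≥ 0. Along this ray z = -8u - 8v changes by -16 per unit t, so z → −∞.

The LP is unbounded; z can be made arbitrarily small.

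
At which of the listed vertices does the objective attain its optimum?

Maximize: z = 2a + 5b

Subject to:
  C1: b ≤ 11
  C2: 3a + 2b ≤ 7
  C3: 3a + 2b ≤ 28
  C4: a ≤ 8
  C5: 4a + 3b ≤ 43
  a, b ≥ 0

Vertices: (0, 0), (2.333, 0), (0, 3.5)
Evaluating z = 2a + 5b at each vertex:
  (0, 0): z = 0
  (2.333, 0): z = 4.667
  (0, 3.5): z = 17.5

The largest value is z = 17.5, attained at (0, 3.5).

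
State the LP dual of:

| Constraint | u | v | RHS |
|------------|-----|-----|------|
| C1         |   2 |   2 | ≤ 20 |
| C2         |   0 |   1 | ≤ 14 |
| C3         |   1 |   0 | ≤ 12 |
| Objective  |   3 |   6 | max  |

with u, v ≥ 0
Minimize: z = 20y1 + 14y2 + 12y3

Subject to:
  C1: -2y1 - y3 ≤ -3
  C2: -2y1 - y2 ≤ -6
  y1, y2, y3 ≥ 0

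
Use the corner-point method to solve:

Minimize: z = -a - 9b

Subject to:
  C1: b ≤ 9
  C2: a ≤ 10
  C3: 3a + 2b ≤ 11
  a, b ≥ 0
Each vertex is the intersection of two constraint boundaries that also satisfies all remaining constraints:
  a = 0 and b = 0 → (0, 0)
  3a + 2b = 11 and b = 0 → (3.667, 0)
  3a + 2b = 11 and a = 0 → (0, 5.5)

Evaluating z = -a - 9b at each vertex:
  (0, 0): z = 0
  (3.667, 0): z = -3.667
  (0, 5.5): z = -49.5

The minimum is at (0, 5.5) with z = -49.5.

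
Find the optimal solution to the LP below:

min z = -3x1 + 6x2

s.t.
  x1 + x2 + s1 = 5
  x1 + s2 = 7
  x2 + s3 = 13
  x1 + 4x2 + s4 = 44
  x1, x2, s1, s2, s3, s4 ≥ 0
Each vertex is the intersection of two constraint boundaries that also satisfies all remaining constraints:
  x1 = 0 and x2 = 0 → (0, 0)
  x1 + x2 = 5 and x2 = 0 → (5, 0)
  x1 + x2 = 5 and x1 = 0 → (0, 5)

Evaluating z = -3x1 + 6x2 at each vertex:
  (0, 0): z = 0
  (5, 0): z = -15
  (0, 5): z = 30

The minimum is at (5, 0) with z = -15.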